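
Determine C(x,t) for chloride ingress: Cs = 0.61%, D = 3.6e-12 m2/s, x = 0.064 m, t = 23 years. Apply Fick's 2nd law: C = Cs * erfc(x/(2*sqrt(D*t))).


t_seconds = 23 * 365.25 * 24 * 3600 = 725824800.0 s
arg = 0.064 / (2 * sqrt(3.6e-12 * 725824800.0))
= 0.626
erfc(0.626) = 0.376
C = 0.61 * 0.376 = 0.2294%

0.2294


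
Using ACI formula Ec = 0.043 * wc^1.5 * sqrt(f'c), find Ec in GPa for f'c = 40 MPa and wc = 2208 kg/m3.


Ec = 0.043 * 2208^1.5 * sqrt(40) / 1000
= 28.22 GPa

28.22


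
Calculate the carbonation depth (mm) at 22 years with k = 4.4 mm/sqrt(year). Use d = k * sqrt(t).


depth = k * sqrt(t)
= 4.4 * sqrt(22)
= 20.64 mm

20.64


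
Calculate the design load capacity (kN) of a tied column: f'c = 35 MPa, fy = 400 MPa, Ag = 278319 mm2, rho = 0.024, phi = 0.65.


Ast = rho * Ag = 0.024 * 278319 = 6679.656 mm2
phi*Pn = 0.65 * 0.80 * (0.85 * 35 * (278319 - 6679.656) + 400 * 6679.656) / 1000
= 5591.63 kN

5591.63


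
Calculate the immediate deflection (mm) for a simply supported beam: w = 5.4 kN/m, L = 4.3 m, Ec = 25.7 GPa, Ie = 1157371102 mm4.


Convert: L = 4.3 m = 4300 mm, Ec = 25.7 GPa = 25700 MPa
delta = 5 * 5.4 * 4300^4 / (384 * 25700 * 1157371102)
= 0.81 mm

0.81


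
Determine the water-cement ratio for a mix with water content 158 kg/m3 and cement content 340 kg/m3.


w/c = water / cement
w/c = 158 / 340 = 0.465

0.465


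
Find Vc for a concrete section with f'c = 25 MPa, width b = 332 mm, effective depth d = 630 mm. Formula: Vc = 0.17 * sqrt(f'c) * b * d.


Vc = 0.17 * sqrt(25) * 332 * 630 / 1000
= 177.79 kN

177.79


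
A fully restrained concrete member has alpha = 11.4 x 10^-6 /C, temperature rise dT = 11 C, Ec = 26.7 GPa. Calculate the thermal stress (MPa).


sigma = alpha * dT * Ec
= 11.4e-6 * 11 * 26.7 * 1000
= 3.348 MPa

3.348


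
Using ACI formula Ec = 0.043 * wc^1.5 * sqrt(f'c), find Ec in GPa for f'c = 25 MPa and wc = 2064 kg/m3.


Ec = 0.043 * 2064^1.5 * sqrt(25) / 1000
= 20.16 GPa

20.16


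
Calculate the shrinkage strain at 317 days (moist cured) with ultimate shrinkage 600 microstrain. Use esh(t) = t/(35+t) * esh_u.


esh(317) = 317 / (35 + 317) * 600
= 317 / 352 * 600
= 540.3 microstrain

540.3


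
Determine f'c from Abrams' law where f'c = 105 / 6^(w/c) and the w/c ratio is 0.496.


f'c = 105 / 6^0.496
= 105 / 2.432
= 43.17 MPa

43.17


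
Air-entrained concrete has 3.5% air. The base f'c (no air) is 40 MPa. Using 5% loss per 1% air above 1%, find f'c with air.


Strength loss = (3.5 - 1) * 5 = 12.5%
f'c = 40 * (1 - 12.5/100)
= 35.0 MPa

35.0


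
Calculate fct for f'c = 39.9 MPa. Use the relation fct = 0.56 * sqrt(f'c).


fct = 0.56 * sqrt(39.9)
= 0.56 * 6.317
= 3.537 MPa

3.537


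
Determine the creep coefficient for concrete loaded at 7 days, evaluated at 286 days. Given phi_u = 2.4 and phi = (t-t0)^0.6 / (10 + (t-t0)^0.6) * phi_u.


dt = 286 - 7 = 279
phi = 279^0.6 / (10 + 279^0.6) * 2.4
= 1.79

1.79


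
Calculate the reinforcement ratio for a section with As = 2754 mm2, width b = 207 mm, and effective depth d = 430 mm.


rho = As / (b * d)
= 2754 / (207 * 430)
= 0.0309

0.0309


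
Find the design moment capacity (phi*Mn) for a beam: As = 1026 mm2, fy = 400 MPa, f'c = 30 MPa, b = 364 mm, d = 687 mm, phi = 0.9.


a = As * fy / (0.85 * f'c * b)
= 1026 * 400 / (0.85 * 30 * 364)
= 44.2146 mm
Mn = As * fy * (d - a/2) / 10^6
= 272.872 kN-m
phi*Mn = 0.9 * 272.872 = 245.58 kN-m

245.58


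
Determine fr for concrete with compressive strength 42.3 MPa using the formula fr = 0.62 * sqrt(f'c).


fr = 0.62 * sqrt(42.3)
= 4.032 MPa

4.032


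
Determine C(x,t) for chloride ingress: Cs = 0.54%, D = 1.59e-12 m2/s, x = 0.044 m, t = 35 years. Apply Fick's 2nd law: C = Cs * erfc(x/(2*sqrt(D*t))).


t_seconds = 35 * 365.25 * 24 * 3600 = 1104516000.0 s
arg = 0.044 / (2 * sqrt(1.59e-12 * 1104516000.0))
= 0.525
erfc(0.525) = 0.4578
C = 0.54 * 0.4578 = 0.2472%

0.2472


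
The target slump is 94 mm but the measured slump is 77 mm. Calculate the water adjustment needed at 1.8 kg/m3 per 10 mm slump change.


Difference = 94 - 77 = 17 mm
Water adjustment = 17 * 1.8 / 10 = 3.1 kg/m3

3.1


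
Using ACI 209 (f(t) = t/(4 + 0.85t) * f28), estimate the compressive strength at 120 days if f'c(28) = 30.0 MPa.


f(120) = 120 / (4 + 0.85 * 120) * 30.0
= 120 / 106.0 * 30.0
= 33.96 MPa

33.96


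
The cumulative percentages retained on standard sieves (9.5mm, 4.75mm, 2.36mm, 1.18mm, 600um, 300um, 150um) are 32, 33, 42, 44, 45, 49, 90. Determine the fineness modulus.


FM = sum(cumulative % retained) / 100
= 335 / 100
= 3.35

3.35


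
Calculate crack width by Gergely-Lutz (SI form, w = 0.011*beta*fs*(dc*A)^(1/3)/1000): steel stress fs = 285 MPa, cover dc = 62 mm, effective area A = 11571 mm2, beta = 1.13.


w = 0.011 * beta * fs * (dc * A)^(1/3) / 1000
= 0.011 * 1.13 * 285 * (62 * 11571)^(1/3) / 1000
= 0.317 mm

0.317


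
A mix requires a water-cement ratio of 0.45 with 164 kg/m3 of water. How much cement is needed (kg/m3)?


Cement = water / (w/c)
= 164 / 0.45
= 364.4 kg/m3

364.4


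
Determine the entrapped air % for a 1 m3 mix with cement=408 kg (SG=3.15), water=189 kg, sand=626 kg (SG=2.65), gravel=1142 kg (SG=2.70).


Vol cement = 408 / (3.15 * 1000) = 0.129524 m3
Vol water = 189 / 1000 = 0.189 m3
Vol sand = 626 / (2.65 * 1000) = 0.236226 m3
Vol gravel = 1142 / (2.70 * 1000) = 0.422963 m3
Total solid + water volume = 0.977713 m3
Air = (1 - 0.977713) * 100 = 2.23%

2.23


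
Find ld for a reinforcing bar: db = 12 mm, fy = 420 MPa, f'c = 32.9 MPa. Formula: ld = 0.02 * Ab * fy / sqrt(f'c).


Ab = pi * 12^2 / 4 = 113.097 mm2
ld = 0.02 * 113.097 * 420 / sqrt(32.9)
= 165.6 mm

165.6


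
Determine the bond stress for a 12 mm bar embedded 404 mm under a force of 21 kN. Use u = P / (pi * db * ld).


u = P / (pi * db * ld)
= 21 * 1000 / (pi * 12 * 404)
= 1.379 MPa

1.379


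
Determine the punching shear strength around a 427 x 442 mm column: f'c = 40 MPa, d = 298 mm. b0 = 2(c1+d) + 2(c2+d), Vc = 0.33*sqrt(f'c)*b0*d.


b0 = 2*(427 + 298) + 2*(442 + 298) = 2930 mm
Vc = 0.33 * sqrt(40) * 2930 * 298 / 1000
= 1822.33 kN

1822.33


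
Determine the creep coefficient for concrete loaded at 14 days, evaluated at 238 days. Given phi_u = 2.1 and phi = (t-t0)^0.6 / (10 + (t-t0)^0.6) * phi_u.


dt = 238 - 14 = 224
phi = 224^0.6 / (10 + 224^0.6) * 2.1
= 1.512

1.512


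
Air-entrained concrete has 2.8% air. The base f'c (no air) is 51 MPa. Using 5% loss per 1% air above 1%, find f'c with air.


Strength loss = (2.8 - 1) * 5 = 9.0%
f'c = 51 * (1 - 9.0/100)
= 46.41 MPa

46.41


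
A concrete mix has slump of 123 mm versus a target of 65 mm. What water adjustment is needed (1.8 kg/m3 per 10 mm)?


Difference = 65 - 123 = -58 mm
Water adjustment = -58 * 1.8 / 10 = -10.4 kg/m3

-10.4


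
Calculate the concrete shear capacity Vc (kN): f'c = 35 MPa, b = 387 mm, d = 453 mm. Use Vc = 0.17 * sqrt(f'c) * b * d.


Vc = 0.17 * sqrt(35) * 387 * 453 / 1000
= 176.32 kN

176.32


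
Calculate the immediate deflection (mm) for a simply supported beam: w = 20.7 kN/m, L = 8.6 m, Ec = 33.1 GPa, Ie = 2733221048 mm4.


Convert: L = 8.6 m = 8600 mm, Ec = 33.1 GPa = 33100 MPa
delta = 5 * 20.7 * 8600^4 / (384 * 33100 * 2733221048)
= 16.3 mm

16.3


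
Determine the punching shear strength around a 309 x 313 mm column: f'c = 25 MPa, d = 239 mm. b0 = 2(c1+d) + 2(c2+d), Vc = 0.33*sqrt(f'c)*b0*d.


b0 = 2*(309 + 239) + 2*(313 + 239) = 2200 mm
Vc = 0.33 * sqrt(25) * 2200 * 239 / 1000
= 867.57 kN

867.57


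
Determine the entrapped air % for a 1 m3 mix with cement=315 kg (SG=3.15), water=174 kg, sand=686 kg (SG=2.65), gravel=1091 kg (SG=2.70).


Vol cement = 315 / (3.15 * 1000) = 0.1 m3
Vol water = 174 / 1000 = 0.174 m3
Vol sand = 686 / (2.65 * 1000) = 0.258868 m3
Vol gravel = 1091 / (2.70 * 1000) = 0.404074 m3
Total solid + water volume = 0.936942 m3
Air = (1 - 0.936942) * 100 = 6.31%

6.31


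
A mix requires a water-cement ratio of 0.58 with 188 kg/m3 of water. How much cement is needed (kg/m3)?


Cement = water / (w/c)
= 188 / 0.58
= 324.1 kg/m3

324.1


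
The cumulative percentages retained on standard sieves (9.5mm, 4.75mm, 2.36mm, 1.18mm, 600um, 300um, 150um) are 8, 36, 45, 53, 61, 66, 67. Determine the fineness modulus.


FM = sum(cumulative % retained) / 100
= 336 / 100
= 3.36

3.36


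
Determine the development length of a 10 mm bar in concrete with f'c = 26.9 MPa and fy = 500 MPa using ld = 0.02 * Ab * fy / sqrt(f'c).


Ab = pi * 10^2 / 4 = 78.54 mm2
ld = 0.02 * 78.54 * 500 / sqrt(26.9)
= 151.4 mm

151.4


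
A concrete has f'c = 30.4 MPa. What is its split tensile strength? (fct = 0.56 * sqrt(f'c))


fct = 0.56 * sqrt(30.4)
= 0.56 * 5.514
= 3.088 MPa

3.088


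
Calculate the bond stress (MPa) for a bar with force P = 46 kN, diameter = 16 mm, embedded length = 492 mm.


u = P / (pi * db * ld)
= 46 * 1000 / (pi * 16 * 492)
= 1.86 MPa

1.86


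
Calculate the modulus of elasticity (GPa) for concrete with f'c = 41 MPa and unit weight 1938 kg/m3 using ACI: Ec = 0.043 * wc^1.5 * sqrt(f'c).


Ec = 0.043 * 1938^1.5 * sqrt(41) / 1000
= 23.49 GPa

23.49


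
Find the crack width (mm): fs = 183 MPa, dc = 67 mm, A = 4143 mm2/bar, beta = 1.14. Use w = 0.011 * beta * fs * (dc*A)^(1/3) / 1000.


w = 0.011 * beta * fs * (dc * A)^(1/3) / 1000
= 0.011 * 1.14 * 183 * (67 * 4143)^(1/3) / 1000
= 0.15 mm

0.15


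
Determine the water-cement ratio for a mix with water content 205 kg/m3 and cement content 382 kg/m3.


w/c = water / cement
w/c = 205 / 382 = 0.537

0.537


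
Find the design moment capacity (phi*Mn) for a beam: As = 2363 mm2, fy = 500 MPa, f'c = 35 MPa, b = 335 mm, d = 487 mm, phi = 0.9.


a = As * fy / (0.85 * f'c * b)
= 2363 * 500 / (0.85 * 35 * 335)
= 118.5501 mm
Mn = As * fy * (d - a/2) / 10^6
= 505.357 kN-m
phi*Mn = 0.9 * 505.357 = 454.82 kN-m

454.82


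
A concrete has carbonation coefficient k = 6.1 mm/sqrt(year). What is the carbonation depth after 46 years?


depth = k * sqrt(t)
= 6.1 * sqrt(46)
= 41.37 mm

41.37


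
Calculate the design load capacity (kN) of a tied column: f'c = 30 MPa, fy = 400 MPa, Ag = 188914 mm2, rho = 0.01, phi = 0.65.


Ast = rho * Ag = 0.01 * 188914 = 1889.14 mm2
phi*Pn = 0.65 * 0.80 * (0.85 * 30 * (188914 - 1889.14) + 400 * 1889.14) / 1000
= 2872.89 kN

2872.89


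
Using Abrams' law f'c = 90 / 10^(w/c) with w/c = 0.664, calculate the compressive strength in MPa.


f'c = 90 / 10^0.664
= 90 / 4.613
= 19.51 MPa

19.51


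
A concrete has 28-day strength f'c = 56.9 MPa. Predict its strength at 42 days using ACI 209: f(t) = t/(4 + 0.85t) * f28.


f(42) = 42 / (4 + 0.85 * 42) * 56.9
= 42 / 39.7 * 56.9
= 60.2 MPa

60.2


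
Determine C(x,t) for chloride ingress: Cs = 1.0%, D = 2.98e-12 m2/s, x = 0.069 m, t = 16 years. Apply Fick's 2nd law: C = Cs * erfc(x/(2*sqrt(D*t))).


t_seconds = 16 * 365.25 * 24 * 3600 = 504921600.0 s
arg = 0.069 / (2 * sqrt(2.98e-12 * 504921600.0))
= 0.8894
erfc(0.8894) = 0.2085
C = 1.0 * 0.2085 = 0.2085%

0.2085


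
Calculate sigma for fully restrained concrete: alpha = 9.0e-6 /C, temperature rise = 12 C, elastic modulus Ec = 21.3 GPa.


sigma = alpha * dT * Ec
= 9.0e-6 * 12 * 21.3 * 1000
= 2.3 MPa

2.3


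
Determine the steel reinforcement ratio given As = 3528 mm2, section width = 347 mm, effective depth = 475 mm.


rho = As / (b * d)
= 3528 / (347 * 475)
= 0.0214

0.0214


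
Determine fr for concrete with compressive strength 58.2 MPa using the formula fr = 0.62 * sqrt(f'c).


fr = 0.62 * sqrt(58.2)
= 4.73 MPa

4.73


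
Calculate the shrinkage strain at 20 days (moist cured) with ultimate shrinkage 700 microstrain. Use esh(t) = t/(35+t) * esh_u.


esh(20) = 20 / (35 + 20) * 700
= 20 / 55 * 700
= 254.5 microstrain

254.5


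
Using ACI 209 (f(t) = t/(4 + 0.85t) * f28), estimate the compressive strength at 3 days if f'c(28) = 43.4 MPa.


f(3) = 3 / (4 + 0.85 * 3) * 43.4
= 3 / 6.55 * 43.4
= 19.88 MPa

19.88


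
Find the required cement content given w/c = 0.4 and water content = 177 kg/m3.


Cement = water / (w/c)
= 177 / 0.4
= 442.5 kg/m3

442.5


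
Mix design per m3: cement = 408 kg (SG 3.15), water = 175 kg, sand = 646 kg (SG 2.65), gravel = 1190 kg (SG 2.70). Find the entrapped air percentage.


Vol cement = 408 / (3.15 * 1000) = 0.129524 m3
Vol water = 175 / 1000 = 0.175 m3
Vol sand = 646 / (2.65 * 1000) = 0.243774 m3
Vol gravel = 1190 / (2.70 * 1000) = 0.440741 m3
Total solid + water volume = 0.989038 m3
Air = (1 - 0.989038) * 100 = 1.1%

1.1


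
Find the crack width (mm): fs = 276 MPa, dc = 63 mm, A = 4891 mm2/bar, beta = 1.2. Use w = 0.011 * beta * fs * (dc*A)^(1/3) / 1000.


w = 0.011 * beta * fs * (dc * A)^(1/3) / 1000
= 0.011 * 1.2 * 276 * (63 * 4891)^(1/3) / 1000
= 0.246 mm

0.246


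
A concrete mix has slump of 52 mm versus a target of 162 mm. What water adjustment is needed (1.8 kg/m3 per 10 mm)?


Difference = 162 - 52 = 110 mm
Water adjustment = 110 * 1.8 / 10 = 19.8 kg/m3

19.8


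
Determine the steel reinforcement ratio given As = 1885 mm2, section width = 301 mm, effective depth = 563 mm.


rho = As / (b * d)
= 1885 / (301 * 563)
= 0.0111

0.0111


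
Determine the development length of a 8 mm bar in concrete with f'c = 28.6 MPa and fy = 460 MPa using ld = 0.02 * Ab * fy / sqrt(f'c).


Ab = pi * 8^2 / 4 = 50.265 mm2
ld = 0.02 * 50.265 * 460 / sqrt(28.6)
= 86.5 mm

86.5


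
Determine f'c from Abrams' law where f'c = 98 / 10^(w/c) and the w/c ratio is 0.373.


f'c = 98 / 10^0.373
= 98 / 2.36
= 41.52 MPa

41.52


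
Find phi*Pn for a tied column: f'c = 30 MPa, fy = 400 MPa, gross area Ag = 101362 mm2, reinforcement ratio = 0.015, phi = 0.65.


Ast = rho * Ag = 0.015 * 101362 = 1520.43 mm2
phi*Pn = 0.65 * 0.80 * (0.85 * 30 * (101362 - 1520.43) + 400 * 1520.43) / 1000
= 1640.15 kN

1640.15


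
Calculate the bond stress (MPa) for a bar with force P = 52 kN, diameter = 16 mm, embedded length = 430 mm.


u = P / (pi * db * ld)
= 52 * 1000 / (pi * 16 * 430)
= 2.406 MPa

2.406


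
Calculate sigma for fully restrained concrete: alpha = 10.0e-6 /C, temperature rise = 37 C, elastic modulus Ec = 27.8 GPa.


sigma = alpha * dT * Ec
= 10.0e-6 * 37 * 27.8 * 1000
= 10.286 MPa

10.286


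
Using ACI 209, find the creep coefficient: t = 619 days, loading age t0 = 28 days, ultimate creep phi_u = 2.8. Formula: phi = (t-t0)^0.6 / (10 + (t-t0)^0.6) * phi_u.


dt = 619 - 28 = 591
phi = 591^0.6 / (10 + 591^0.6) * 2.8
= 2.3

2.3


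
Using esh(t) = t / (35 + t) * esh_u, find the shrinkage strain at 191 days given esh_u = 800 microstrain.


esh(191) = 191 / (35 + 191) * 800
= 191 / 226 * 800
= 676.1 microstrain

676.1


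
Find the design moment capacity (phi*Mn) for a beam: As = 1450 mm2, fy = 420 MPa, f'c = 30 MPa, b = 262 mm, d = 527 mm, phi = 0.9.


a = As * fy / (0.85 * f'c * b)
= 1450 * 420 / (0.85 * 30 * 262)
= 91.154 mm
Mn = As * fy * (d - a/2) / 10^6
= 293.1866 kN-m
phi*Mn = 0.9 * 293.1866 = 263.87 kN-m

263.87


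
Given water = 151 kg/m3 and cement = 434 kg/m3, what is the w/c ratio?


w/c = water / cement
w/c = 151 / 434 = 0.348

0.348


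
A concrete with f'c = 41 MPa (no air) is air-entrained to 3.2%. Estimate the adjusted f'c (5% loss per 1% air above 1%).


Strength loss = (3.2 - 1) * 5 = 11.0%
f'c = 41 * (1 - 11.0/100)
= 36.49 MPa

36.49


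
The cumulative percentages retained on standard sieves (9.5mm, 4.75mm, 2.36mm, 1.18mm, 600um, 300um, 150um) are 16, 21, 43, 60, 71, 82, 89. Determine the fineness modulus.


FM = sum(cumulative % retained) / 100
= 382 / 100
= 3.82

3.82


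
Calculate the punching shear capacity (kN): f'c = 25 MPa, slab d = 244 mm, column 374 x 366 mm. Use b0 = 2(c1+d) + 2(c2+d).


b0 = 2*(374 + 244) + 2*(366 + 244) = 2456 mm
Vc = 0.33 * sqrt(25) * 2456 * 244 / 1000
= 988.79 kN

988.79


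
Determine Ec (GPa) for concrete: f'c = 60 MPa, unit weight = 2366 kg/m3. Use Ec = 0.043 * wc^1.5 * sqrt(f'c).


Ec = 0.043 * 2366^1.5 * sqrt(60) / 1000
= 38.33 GPa

38.33


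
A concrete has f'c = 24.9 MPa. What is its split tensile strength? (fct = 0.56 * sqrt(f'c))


fct = 0.56 * sqrt(24.9)
= 0.56 * 4.99
= 2.794 MPa

2.794


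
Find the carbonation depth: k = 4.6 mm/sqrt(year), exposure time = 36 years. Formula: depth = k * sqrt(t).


depth = k * sqrt(t)
= 4.6 * sqrt(36)
= 27.6 mm

27.6


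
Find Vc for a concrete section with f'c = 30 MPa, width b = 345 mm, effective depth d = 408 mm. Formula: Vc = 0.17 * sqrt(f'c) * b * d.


Vc = 0.17 * sqrt(30) * 345 * 408 / 1000
= 131.07 kN

131.07


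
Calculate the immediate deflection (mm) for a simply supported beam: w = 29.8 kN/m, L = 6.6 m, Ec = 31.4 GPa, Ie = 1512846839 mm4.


Convert: L = 6.6 m = 6600 mm, Ec = 31.4 GPa = 31400 MPa
delta = 5 * 29.8 * 6600^4 / (384 * 31400 * 1512846839)
= 15.5 mm

15.5


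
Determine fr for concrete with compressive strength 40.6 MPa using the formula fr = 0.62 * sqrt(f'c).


fr = 0.62 * sqrt(40.6)
= 3.951 MPa

3.951


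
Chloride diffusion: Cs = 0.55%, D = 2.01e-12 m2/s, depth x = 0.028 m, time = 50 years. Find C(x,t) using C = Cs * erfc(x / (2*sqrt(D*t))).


t_seconds = 50 * 365.25 * 24 * 3600 = 1577880000.0 s
arg = 0.028 / (2 * sqrt(2.01e-12 * 1577880000.0))
= 0.2486
erfc(0.2486) = 0.7252
C = 0.55 * 0.7252 = 0.3988%

0.3988


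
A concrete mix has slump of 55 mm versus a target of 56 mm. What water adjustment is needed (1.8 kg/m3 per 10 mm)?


Difference = 56 - 55 = 1 mm
Water adjustment = 1 * 1.8 / 10 = 0.2 kg/m3

0.2


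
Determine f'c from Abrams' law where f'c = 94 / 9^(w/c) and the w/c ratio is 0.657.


f'c = 94 / 9^0.657
= 94 / 4.236
= 22.19 MPa

22.19


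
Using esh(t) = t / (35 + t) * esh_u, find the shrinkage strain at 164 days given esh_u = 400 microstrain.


esh(164) = 164 / (35 + 164) * 400
= 164 / 199 * 400
= 329.6 microstrain

329.6


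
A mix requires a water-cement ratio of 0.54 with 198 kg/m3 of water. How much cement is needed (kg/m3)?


Cement = water / (w/c)
= 198 / 0.54
= 366.7 kg/m3

366.7


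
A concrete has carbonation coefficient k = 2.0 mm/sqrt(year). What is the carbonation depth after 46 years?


depth = k * sqrt(t)
= 2.0 * sqrt(46)
= 13.56 mm

13.56


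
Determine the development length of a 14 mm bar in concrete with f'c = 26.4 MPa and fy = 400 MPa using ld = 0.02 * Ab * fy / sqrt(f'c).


Ab = pi * 14^2 / 4 = 153.938 mm2
ld = 0.02 * 153.938 * 400 / sqrt(26.4)
= 239.7 mm

239.7


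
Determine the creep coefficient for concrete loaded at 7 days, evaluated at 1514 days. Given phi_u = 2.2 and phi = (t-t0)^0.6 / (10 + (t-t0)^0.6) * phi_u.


dt = 1514 - 7 = 1507
phi = 1507^0.6 / (10 + 1507^0.6) * 2.2
= 1.957

1.957


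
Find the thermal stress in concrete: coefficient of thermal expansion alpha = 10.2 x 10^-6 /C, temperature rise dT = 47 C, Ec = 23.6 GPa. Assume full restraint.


sigma = alpha * dT * Ec
= 10.2e-6 * 47 * 23.6 * 1000
= 11.314 MPa

11.314


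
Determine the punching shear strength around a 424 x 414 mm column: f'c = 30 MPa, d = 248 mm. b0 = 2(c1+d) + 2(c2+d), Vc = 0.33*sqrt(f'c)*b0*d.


b0 = 2*(424 + 248) + 2*(414 + 248) = 2668 mm
Vc = 0.33 * sqrt(30) * 2668 * 248 / 1000
= 1195.95 kN

1195.95


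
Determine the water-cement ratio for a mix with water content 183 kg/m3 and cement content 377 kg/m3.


w/c = water / cement
w/c = 183 / 377 = 0.485

0.485


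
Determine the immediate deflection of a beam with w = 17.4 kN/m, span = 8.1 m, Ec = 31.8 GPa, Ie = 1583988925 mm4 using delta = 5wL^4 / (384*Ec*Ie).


Convert: L = 8.1 m = 8100 mm, Ec = 31.8 GPa = 31800 MPa
delta = 5 * 17.4 * 8100^4 / (384 * 31800 * 1583988925)
= 19.36 mm

19.36


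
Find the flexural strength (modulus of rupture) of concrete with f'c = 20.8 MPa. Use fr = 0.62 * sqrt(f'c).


fr = 0.62 * sqrt(20.8)
= 2.828 MPa

2.828


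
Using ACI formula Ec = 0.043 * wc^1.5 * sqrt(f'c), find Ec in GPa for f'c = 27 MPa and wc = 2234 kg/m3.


Ec = 0.043 * 2234^1.5 * sqrt(27) / 1000
= 23.59 GPa

23.59


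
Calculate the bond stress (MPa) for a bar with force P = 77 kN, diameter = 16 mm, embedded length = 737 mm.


u = P / (pi * db * ld)
= 77 * 1000 / (pi * 16 * 737)
= 2.079 MPa

2.079


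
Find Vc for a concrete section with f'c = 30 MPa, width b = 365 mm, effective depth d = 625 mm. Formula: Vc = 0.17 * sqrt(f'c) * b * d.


Vc = 0.17 * sqrt(30) * 365 * 625 / 1000
= 212.41 kN

212.41


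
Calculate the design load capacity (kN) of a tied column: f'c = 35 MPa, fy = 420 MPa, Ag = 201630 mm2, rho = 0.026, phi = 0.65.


Ast = rho * Ag = 0.026 * 201630 = 5242.38 mm2
phi*Pn = 0.65 * 0.80 * (0.85 * 35 * (201630 - 5242.38) + 420 * 5242.38) / 1000
= 4183.05 kN

4183.05


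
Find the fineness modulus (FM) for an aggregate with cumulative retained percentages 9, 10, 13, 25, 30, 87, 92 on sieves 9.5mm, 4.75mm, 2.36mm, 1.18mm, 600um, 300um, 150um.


FM = sum(cumulative % retained) / 100
= 266 / 100
= 2.66

2.66


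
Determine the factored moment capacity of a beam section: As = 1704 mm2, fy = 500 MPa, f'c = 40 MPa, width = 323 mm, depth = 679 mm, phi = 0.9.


a = As * fy / (0.85 * f'c * b)
= 1704 * 500 / (0.85 * 40 * 323)
= 77.5815 mm
Mn = As * fy * (d - a/2) / 10^6
= 545.4583 kN-m
phi*Mn = 0.9 * 545.4583 = 490.91 kN-m

490.91


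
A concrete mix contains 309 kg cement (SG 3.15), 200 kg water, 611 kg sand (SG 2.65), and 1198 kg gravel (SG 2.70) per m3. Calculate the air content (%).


Vol cement = 309 / (3.15 * 1000) = 0.098095 m3
Vol water = 200 / 1000 = 0.2 m3
Vol sand = 611 / (2.65 * 1000) = 0.230566 m3
Vol gravel = 1198 / (2.70 * 1000) = 0.443704 m3
Total solid + water volume = 0.972365 m3
Air = (1 - 0.972365) * 100 = 2.76%

2.76


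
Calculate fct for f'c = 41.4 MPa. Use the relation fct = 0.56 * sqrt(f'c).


fct = 0.56 * sqrt(41.4)
= 0.56 * 6.434
= 3.603 MPa

3.603


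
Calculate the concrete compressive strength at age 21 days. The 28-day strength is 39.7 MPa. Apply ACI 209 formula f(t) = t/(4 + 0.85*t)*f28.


f(21) = 21 / (4 + 0.85 * 21) * 39.7
= 21 / 21.85 * 39.7
= 38.16 MPa

38.16


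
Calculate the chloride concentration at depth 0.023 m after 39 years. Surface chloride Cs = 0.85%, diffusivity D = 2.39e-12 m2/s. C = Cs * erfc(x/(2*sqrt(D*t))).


t_seconds = 39 * 365.25 * 24 * 3600 = 1230746400.0 s
arg = 0.023 / (2 * sqrt(2.39e-12 * 1230746400.0))
= 0.212
erfc(0.212) = 0.7643
C = 0.85 * 0.7643 = 0.6496%

0.6496


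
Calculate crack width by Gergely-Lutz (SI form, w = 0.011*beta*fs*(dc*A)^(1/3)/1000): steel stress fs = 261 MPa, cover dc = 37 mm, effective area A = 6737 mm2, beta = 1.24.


w = 0.011 * beta * fs * (dc * A)^(1/3) / 1000
= 0.011 * 1.24 * 261 * (37 * 6737)^(1/3) / 1000
= 0.224 mm

0.224


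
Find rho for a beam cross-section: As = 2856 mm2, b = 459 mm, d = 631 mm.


rho = As / (b * d)
= 2856 / (459 * 631)
= 0.0099

0.0099


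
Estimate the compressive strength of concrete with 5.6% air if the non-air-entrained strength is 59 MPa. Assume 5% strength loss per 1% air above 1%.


Strength loss = (5.6 - 1) * 5 = 23.0%
f'c = 59 * (1 - 23.0/100)
= 45.43 MPa

45.43


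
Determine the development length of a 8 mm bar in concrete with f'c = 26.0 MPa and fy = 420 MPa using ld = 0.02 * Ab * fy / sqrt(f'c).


Ab = pi * 8^2 / 4 = 50.265 mm2
ld = 0.02 * 50.265 * 420 / sqrt(26.0)
= 82.8 mm

82.8


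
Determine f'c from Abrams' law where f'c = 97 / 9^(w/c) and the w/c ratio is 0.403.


f'c = 97 / 9^0.403
= 97 / 2.424
= 40.01 MPa

40.01


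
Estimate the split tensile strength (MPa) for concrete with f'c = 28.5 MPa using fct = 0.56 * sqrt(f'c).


fct = 0.56 * sqrt(28.5)
= 0.56 * 5.339
= 2.99 MPa

2.99


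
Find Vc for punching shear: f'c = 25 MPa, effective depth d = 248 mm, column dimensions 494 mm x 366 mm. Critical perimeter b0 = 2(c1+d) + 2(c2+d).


b0 = 2*(494 + 248) + 2*(366 + 248) = 2712 mm
Vc = 0.33 * sqrt(25) * 2712 * 248 / 1000
= 1109.75 kN

1109.75


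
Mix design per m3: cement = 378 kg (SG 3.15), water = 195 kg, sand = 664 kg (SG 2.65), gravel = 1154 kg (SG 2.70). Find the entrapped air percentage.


Vol cement = 378 / (3.15 * 1000) = 0.12 m3
Vol water = 195 / 1000 = 0.195 m3
Vol sand = 664 / (2.65 * 1000) = 0.250566 m3
Vol gravel = 1154 / (2.70 * 1000) = 0.427407 m3
Total solid + water volume = 0.992973 m3
Air = (1 - 0.992973) * 100 = 0.7%

0.7


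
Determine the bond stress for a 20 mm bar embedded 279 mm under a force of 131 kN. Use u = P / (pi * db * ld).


u = P / (pi * db * ld)
= 131 * 1000 / (pi * 20 * 279)
= 7.473 MPa

7.473


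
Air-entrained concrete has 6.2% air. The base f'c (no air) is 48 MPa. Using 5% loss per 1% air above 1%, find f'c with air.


Strength loss = (6.2 - 1) * 5 = 26.0%
f'c = 48 * (1 - 26.0/100)
= 35.52 MPa

35.52


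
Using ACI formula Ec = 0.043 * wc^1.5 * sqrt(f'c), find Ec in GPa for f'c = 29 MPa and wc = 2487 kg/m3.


Ec = 0.043 * 2487^1.5 * sqrt(29) / 1000
= 28.72 GPa

28.72


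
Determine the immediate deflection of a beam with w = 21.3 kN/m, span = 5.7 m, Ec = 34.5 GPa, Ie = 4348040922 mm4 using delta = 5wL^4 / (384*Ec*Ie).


Convert: L = 5.7 m = 5700 mm, Ec = 34.5 GPa = 34500 MPa
delta = 5 * 21.3 * 5700^4 / (384 * 34500 * 4348040922)
= 1.95 mm

1.95


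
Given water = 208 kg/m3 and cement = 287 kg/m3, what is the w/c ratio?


w/c = water / cement
w/c = 208 / 287 = 0.725

0.725


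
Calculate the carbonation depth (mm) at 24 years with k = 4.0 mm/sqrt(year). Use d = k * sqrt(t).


depth = k * sqrt(t)
= 4.0 * sqrt(24)
= 19.6 mm

19.6


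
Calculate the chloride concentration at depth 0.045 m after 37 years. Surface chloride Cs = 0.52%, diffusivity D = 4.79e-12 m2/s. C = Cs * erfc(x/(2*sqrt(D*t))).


t_seconds = 37 * 365.25 * 24 * 3600 = 1167631200.0 s
arg = 0.045 / (2 * sqrt(4.79e-12 * 1167631200.0))
= 0.3009
erfc(0.3009) = 0.6705
C = 0.52 * 0.6705 = 0.3487%

0.3487


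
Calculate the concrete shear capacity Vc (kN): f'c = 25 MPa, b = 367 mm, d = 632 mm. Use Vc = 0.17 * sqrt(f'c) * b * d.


Vc = 0.17 * sqrt(25) * 367 * 632 / 1000
= 197.15 kN

197.15


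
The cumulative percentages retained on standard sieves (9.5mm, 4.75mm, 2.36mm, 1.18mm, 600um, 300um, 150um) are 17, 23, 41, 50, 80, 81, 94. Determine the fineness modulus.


FM = sum(cumulative % retained) / 100
= 386 / 100
= 3.86

3.86


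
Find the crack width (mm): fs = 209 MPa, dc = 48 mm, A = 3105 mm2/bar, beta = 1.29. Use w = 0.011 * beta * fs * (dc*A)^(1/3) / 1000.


w = 0.011 * beta * fs * (dc * A)^(1/3) / 1000
= 0.011 * 1.29 * 209 * (48 * 3105)^(1/3) / 1000
= 0.157 mm

0.157


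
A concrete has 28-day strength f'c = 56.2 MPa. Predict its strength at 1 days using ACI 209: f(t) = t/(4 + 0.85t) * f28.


f(1) = 1 / (4 + 0.85 * 1) * 56.2
= 1 / 4.85 * 56.2
= 11.59 MPa

11.59


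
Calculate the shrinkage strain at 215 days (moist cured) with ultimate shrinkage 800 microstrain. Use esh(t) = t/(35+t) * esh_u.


esh(215) = 215 / (35 + 215) * 800
= 215 / 250 * 800
= 688.0 microstrain

688.0


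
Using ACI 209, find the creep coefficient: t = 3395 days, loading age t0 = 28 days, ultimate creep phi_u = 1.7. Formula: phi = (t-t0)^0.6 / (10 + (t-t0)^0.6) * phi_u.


dt = 3395 - 28 = 3367
phi = 3367^0.6 / (10 + 3367^0.6) * 1.7
= 1.579

1.579


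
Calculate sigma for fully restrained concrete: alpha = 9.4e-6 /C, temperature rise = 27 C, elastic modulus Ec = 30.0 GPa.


sigma = alpha * dT * Ec
= 9.4e-6 * 27 * 30.0 * 1000
= 7.614 MPa

7.614


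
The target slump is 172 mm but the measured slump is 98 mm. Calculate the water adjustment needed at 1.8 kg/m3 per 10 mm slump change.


Difference = 172 - 98 = 74 mm
Water adjustment = 74 * 1.8 / 10 = 13.3 kg/m3

13.3


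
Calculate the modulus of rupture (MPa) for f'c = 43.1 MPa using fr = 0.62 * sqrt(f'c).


fr = 0.62 * sqrt(43.1)
= 4.07 MPa

4.07


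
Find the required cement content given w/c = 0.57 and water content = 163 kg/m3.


Cement = water / (w/c)
= 163 / 0.57
= 286.0 kg/m3

286.0


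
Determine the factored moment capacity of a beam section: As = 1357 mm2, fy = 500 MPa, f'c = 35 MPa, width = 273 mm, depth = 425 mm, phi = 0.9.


a = As * fy / (0.85 * f'c * b)
= 1357 * 500 / (0.85 * 35 * 273)
= 83.5411 mm
Mn = As * fy * (d - a/2) / 10^6
= 260.0212 kN-m
phi*Mn = 0.9 * 260.0212 = 234.02 kN-m

234.02


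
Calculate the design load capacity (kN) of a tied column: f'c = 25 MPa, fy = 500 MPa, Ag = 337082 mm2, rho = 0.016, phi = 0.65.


Ast = rho * Ag = 0.016 * 337082 = 5393.312 mm2
phi*Pn = 0.65 * 0.80 * (0.85 * 25 * (337082 - 5393.312) + 500 * 5393.312) / 1000
= 5067.42 kN

5067.42


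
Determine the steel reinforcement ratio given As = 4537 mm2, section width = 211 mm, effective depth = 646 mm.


rho = As / (b * d)
= 4537 / (211 * 646)
= 0.0333

0.0333


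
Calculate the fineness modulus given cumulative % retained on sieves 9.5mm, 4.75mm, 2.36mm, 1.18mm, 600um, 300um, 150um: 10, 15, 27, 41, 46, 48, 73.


FM = sum(cumulative % retained) / 100
= 260 / 100
= 2.6

2.6


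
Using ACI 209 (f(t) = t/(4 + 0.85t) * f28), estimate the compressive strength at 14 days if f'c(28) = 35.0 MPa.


f(14) = 14 / (4 + 0.85 * 14) * 35.0
= 14 / 15.9 * 35.0
= 30.82 MPa

30.82


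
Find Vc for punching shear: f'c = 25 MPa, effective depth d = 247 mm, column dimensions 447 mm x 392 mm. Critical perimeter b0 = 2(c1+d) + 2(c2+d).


b0 = 2*(447 + 247) + 2*(392 + 247) = 2666 mm
Vc = 0.33 * sqrt(25) * 2666 * 247 / 1000
= 1086.53 kN

1086.53


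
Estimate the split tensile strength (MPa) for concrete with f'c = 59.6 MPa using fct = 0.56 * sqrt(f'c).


fct = 0.56 * sqrt(59.6)
= 0.56 * 7.72
= 4.323 MPa

4.323


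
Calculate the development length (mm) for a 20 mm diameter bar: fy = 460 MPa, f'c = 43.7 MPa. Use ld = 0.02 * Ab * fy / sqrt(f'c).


Ab = pi * 20^2 / 4 = 314.159 mm2
ld = 0.02 * 314.159 * 460 / sqrt(43.7)
= 437.2 mm

437.2


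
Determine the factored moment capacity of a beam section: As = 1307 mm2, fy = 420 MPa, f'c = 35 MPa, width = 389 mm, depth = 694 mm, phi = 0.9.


a = As * fy / (0.85 * f'c * b)
= 1307 * 420 / (0.85 * 35 * 389)
= 47.4338 mm
Mn = As * fy * (d - a/2) / 10^6
= 367.9452 kN-m
phi*Mn = 0.9 * 367.9452 = 331.15 kN-m

331.15


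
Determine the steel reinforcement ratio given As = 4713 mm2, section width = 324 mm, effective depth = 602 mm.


rho = As / (b * d)
= 4713 / (324 * 602)
= 0.0242

0.0242


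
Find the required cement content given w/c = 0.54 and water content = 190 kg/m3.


Cement = water / (w/c)
= 190 / 0.54
= 351.9 kg/m3

351.9


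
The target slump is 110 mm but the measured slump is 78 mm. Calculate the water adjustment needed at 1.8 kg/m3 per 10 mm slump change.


Difference = 110 - 78 = 32 mm
Water adjustment = 32 * 1.8 / 10 = 5.8 kg/m3

5.8


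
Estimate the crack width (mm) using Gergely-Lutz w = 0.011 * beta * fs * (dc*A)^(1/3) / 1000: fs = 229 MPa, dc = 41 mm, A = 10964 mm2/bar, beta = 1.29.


w = 0.011 * beta * fs * (dc * A)^(1/3) / 1000
= 0.011 * 1.29 * 229 * (41 * 10964)^(1/3) / 1000
= 0.249 mm

0.249


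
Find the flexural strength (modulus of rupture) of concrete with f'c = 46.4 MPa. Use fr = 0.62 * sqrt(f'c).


fr = 0.62 * sqrt(46.4)
= 4.223 MPa

4.223


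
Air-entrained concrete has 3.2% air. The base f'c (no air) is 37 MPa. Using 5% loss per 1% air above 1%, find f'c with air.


Strength loss = (3.2 - 1) * 5 = 11.0%
f'c = 37 * (1 - 11.0/100)
= 32.93 MPa

32.93


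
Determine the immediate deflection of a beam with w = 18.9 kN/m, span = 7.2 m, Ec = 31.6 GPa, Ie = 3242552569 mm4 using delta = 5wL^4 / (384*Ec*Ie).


Convert: L = 7.2 m = 7200 mm, Ec = 31.6 GPa = 31600 MPa
delta = 5 * 18.9 * 7200^4 / (384 * 31600 * 3242552569)
= 6.45 mm

6.45


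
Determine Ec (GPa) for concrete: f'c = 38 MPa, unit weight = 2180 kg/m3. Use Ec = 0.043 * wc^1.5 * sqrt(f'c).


Ec = 0.043 * 2180^1.5 * sqrt(38) / 1000
= 26.98 GPa

26.98


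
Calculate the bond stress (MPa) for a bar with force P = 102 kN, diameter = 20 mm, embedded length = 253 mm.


u = P / (pi * db * ld)
= 102 * 1000 / (pi * 20 * 253)
= 6.417 MPa

6.417


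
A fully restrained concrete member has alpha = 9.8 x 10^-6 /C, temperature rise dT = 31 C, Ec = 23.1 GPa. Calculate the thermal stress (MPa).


sigma = alpha * dT * Ec
= 9.8e-6 * 31 * 23.1 * 1000
= 7.018 MPa

7.018


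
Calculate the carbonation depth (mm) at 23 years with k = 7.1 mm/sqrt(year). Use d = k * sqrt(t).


depth = k * sqrt(t)
= 7.1 * sqrt(23)
= 34.05 mm

34.05


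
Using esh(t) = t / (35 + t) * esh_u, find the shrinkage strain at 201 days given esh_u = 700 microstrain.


esh(201) = 201 / (35 + 201) * 700
= 201 / 236 * 700
= 596.2 microstrain

596.2


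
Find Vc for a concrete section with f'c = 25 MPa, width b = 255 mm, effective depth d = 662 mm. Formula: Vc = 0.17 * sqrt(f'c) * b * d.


Vc = 0.17 * sqrt(25) * 255 * 662 / 1000
= 143.49 kN

143.49


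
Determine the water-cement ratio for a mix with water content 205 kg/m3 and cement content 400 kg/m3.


w/c = water / cement
w/c = 205 / 400 = 0.512

0.512


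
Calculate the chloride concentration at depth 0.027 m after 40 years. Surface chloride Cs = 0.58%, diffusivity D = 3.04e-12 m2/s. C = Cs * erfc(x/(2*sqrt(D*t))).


t_seconds = 40 * 365.25 * 24 * 3600 = 1262304000.0 s
arg = 0.027 / (2 * sqrt(3.04e-12 * 1262304000.0))
= 0.2179
erfc(0.2179) = 0.7579
C = 0.58 * 0.7579 = 0.4396%

0.4396


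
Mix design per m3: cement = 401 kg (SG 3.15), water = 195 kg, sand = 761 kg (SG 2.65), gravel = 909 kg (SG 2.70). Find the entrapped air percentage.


Vol cement = 401 / (3.15 * 1000) = 0.127302 m3
Vol water = 195 / 1000 = 0.195 m3
Vol sand = 761 / (2.65 * 1000) = 0.28717 m3
Vol gravel = 909 / (2.70 * 1000) = 0.336667 m3
Total solid + water volume = 0.946138 m3
Air = (1 - 0.946138) * 100 = 5.39%

5.39


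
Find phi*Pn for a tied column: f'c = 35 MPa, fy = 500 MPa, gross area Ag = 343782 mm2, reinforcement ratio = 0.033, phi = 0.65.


Ast = rho * Ag = 0.033 * 343782 = 11344.806 mm2
phi*Pn = 0.65 * 0.80 * (0.85 * 35 * (343782 - 11344.806) + 500 * 11344.806) / 1000
= 8092.45 kN

8092.45


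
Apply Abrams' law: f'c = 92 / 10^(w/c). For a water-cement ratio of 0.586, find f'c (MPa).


f'c = 92 / 10^0.586
= 92 / 3.855
= 23.87 MPa

23.87


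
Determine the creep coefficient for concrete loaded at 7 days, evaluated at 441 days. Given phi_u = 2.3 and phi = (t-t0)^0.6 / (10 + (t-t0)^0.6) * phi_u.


dt = 441 - 7 = 434
phi = 434^0.6 / (10 + 434^0.6) * 2.3
= 1.823

1.823


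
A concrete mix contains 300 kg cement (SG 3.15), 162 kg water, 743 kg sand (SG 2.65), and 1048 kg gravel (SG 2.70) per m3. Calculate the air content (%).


Vol cement = 300 / (3.15 * 1000) = 0.095238 m3
Vol water = 162 / 1000 = 0.162 m3
Vol sand = 743 / (2.65 * 1000) = 0.280377 m3
Vol gravel = 1048 / (2.70 * 1000) = 0.388148 m3
Total solid + water volume = 0.925764 m3
Air = (1 - 0.925764) * 100 = 7.42%

7.42


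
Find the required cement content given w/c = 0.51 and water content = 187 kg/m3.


Cement = water / (w/c)
= 187 / 0.51
= 366.7 kg/m3

366.7


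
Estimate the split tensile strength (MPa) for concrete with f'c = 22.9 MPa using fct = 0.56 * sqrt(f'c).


fct = 0.56 * sqrt(22.9)
= 0.56 * 4.785
= 2.68 MPa

2.68


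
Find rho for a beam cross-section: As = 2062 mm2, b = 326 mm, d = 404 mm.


rho = As / (b * d)
= 2062 / (326 * 404)
= 0.0157

0.0157


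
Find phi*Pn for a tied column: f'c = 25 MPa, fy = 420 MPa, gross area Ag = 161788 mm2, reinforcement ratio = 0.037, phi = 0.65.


Ast = rho * Ag = 0.037 * 161788 = 5986.156 mm2
phi*Pn = 0.65 * 0.80 * (0.85 * 25 * (161788 - 5986.156) + 420 * 5986.156) / 1000
= 3028.99 kN

3028.99


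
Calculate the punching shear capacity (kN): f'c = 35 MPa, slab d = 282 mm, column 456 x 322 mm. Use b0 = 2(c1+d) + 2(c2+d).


b0 = 2*(456 + 282) + 2*(322 + 282) = 2684 mm
Vc = 0.33 * sqrt(35) * 2684 * 282 / 1000
= 1477.68 kN

1477.68


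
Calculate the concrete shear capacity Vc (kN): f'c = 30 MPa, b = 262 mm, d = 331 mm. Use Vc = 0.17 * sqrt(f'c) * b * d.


Vc = 0.17 * sqrt(30) * 262 * 331 / 1000
= 80.75 kN

80.75


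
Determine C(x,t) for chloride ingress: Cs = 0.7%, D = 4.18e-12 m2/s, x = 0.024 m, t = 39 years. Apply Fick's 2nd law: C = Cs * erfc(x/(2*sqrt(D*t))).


t_seconds = 39 * 365.25 * 24 * 3600 = 1230746400.0 s
arg = 0.024 / (2 * sqrt(4.18e-12 * 1230746400.0))
= 0.1673
erfc(0.1673) = 0.813
C = 0.7 * 0.813 = 0.5691%

0.5691


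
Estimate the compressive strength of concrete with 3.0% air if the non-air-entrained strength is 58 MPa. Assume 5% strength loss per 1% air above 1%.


Strength loss = (3.0 - 1) * 5 = 10.0%
f'c = 58 * (1 - 10.0/100)
= 52.2 MPa

52.2


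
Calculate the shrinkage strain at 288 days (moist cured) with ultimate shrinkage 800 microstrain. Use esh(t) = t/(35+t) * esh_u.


esh(288) = 288 / (35 + 288) * 800
= 288 / 323 * 800
= 713.3 microstrain

713.3


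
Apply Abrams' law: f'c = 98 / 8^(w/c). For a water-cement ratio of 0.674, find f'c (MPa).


f'c = 98 / 8^0.674
= 98 / 4.061
= 24.13 MPa

24.13


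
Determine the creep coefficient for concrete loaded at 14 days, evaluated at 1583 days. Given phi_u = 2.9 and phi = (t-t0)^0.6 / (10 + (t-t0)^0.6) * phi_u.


dt = 1583 - 14 = 1569
phi = 1569^0.6 / (10 + 1569^0.6) * 2.9
= 2.587

2.587


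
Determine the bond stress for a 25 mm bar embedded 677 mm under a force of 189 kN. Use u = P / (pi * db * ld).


u = P / (pi * db * ld)
= 189 * 1000 / (pi * 25 * 677)
= 3.555 MPa

3.555


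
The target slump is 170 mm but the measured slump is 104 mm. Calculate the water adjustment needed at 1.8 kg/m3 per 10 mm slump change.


Difference = 170 - 104 = 66 mm
Water adjustment = 66 * 1.8 / 10 = 11.9 kg/m3

11.9


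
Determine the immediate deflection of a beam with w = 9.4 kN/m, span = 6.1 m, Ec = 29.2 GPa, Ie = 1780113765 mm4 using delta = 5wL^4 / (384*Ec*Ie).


Convert: L = 6.1 m = 6100 mm, Ec = 29.2 GPa = 29200 MPa
delta = 5 * 9.4 * 6100^4 / (384 * 29200 * 1780113765)
= 3.26 mm

3.26


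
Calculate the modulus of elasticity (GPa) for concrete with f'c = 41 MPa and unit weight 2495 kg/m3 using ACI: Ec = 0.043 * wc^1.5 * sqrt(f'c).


Ec = 0.043 * 2495^1.5 * sqrt(41) / 1000
= 34.31 GPa

34.31


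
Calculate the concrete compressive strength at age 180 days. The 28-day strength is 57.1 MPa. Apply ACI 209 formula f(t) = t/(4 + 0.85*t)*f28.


f(180) = 180 / (4 + 0.85 * 180) * 57.1
= 180 / 157.0 * 57.1
= 65.46 MPa

65.46


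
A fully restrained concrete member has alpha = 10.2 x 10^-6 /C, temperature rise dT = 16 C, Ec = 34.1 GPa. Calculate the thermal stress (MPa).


sigma = alpha * dT * Ec
= 10.2e-6 * 16 * 34.1 * 1000
= 5.565 MPa

5.565


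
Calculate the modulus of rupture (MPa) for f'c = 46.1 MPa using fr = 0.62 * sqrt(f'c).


fr = 0.62 * sqrt(46.1)
= 4.21 MPa

4.21


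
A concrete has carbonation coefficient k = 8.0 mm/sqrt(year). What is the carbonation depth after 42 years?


depth = k * sqrt(t)
= 8.0 * sqrt(42)
= 51.85 mm

51.85


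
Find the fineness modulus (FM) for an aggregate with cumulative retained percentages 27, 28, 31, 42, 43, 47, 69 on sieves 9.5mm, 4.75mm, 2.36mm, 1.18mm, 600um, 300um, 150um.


FM = sum(cumulative % retained) / 100
= 287 / 100
= 2.87

2.87


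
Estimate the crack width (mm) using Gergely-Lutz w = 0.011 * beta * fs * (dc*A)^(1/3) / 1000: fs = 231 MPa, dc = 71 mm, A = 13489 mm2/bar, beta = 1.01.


w = 0.011 * beta * fs * (dc * A)^(1/3) / 1000
= 0.011 * 1.01 * 231 * (71 * 13489)^(1/3) / 1000
= 0.253 mm

0.253


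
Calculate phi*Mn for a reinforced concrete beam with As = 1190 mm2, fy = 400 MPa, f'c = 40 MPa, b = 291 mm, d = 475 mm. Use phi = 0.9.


a = As * fy / (0.85 * f'c * b)
= 1190 * 400 / (0.85 * 40 * 291)
= 48.11 mm
Mn = As * fy * (d - a/2) / 10^6
= 214.6498 kN-m
phi*Mn = 0.9 * 214.6498 = 193.18 kN-m

193.18
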